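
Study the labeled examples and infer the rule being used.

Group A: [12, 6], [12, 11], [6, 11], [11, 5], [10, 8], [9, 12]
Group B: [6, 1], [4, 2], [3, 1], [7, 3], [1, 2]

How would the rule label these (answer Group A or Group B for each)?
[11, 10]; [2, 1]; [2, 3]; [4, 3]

'Group A' ⟺ sum ≥ 16.
[11, 10]: Group A (11+10 = 21).
[2, 1]: Group B (2+1 = 3).
[2, 3]: Group B (2+3 = 5).
[4, 3]: Group B (4+3 = 7).

Group A, Group B, Group B, Group B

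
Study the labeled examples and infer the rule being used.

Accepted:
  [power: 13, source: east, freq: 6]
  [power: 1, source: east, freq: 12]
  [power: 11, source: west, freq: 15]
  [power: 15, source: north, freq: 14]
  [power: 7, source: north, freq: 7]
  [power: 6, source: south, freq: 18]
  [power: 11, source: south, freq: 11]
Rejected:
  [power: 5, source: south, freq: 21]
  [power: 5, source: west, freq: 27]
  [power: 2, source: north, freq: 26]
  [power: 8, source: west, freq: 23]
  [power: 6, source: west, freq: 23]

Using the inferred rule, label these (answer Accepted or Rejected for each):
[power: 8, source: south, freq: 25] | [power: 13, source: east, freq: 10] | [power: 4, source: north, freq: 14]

Rejected, Accepted, Accepted

Rule: freq ≤ 18. This holds for each 'Accepted' example and fails for each 'Rejected' one.
Rejected: [power: 8, source: south, freq: 25], since freq = 25. Accepted: [power: 13, source: east, freq: 10], since freq = 10. Accepted: [power: 4, source: north, freq: 14], since freq = 14.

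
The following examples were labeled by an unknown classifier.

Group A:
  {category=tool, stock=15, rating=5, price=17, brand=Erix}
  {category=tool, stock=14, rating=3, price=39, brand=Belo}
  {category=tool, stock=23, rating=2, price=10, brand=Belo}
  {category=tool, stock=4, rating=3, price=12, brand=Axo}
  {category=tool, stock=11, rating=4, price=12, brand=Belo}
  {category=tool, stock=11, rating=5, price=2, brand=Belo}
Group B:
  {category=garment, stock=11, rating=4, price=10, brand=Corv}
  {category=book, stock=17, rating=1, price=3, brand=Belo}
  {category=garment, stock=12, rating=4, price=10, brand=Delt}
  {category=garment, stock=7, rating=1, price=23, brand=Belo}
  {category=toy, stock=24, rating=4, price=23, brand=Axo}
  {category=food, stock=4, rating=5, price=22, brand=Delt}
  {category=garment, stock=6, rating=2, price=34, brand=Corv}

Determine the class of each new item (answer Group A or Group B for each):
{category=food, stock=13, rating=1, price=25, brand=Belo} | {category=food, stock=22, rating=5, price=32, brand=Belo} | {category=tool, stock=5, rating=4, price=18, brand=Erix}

Group B, Group B, Group A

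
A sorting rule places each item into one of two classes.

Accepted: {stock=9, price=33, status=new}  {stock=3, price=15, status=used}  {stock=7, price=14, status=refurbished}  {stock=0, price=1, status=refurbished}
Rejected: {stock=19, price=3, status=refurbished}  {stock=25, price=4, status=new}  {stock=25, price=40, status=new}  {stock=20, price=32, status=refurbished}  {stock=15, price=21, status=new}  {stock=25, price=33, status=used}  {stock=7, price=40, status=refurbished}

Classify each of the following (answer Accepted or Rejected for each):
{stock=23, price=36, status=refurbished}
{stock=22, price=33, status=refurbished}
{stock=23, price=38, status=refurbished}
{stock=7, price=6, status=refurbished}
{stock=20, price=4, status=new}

Rejected, Rejected, Rejected, Accepted, Rejected

The classifier is using: stock ≤ 9 AND price ≤ 33.
{stock=23, price=36, status=refurbished} → stock = 23, price = 36 → Rejected.
{stock=22, price=33, status=refurbished} → stock = 22, price = 33 → Rejected.
{stock=23, price=38, status=refurbished} → stock = 23, price = 38 → Rejected.
{stock=7, price=6, status=refurbished} → stock = 7, price = 6 → Accepted.
{stock=20, price=4, status=new} → stock = 20, price = 4 → Rejected.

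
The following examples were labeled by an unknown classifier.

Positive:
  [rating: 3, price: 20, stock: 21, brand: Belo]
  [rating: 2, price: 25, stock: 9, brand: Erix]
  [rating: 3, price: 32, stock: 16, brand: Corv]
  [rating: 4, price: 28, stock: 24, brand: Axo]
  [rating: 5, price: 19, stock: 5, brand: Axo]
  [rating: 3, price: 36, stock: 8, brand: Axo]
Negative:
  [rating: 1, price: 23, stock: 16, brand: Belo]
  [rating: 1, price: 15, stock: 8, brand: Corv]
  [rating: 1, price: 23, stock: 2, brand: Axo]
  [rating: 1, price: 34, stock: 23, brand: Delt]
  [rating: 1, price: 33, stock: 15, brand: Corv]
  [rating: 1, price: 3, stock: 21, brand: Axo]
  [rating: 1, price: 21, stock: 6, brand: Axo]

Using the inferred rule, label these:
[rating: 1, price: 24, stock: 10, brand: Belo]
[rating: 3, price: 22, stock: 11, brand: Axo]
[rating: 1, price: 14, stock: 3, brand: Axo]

Negative, Positive, Negative

Rule: rating ≥ 2. This holds for each 'Positive' example and fails for each 'Negative' one.
[rating: 1, price: 24, stock: 10, brand: Belo]: rating = 1, doesn't match → Negative. [rating: 3, price: 22, stock: 11, brand: Axo]: rating = 3, checks out → Positive. [rating: 1, price: 14, stock: 3, brand: Axo]: rating = 1, doesn't match → Negative.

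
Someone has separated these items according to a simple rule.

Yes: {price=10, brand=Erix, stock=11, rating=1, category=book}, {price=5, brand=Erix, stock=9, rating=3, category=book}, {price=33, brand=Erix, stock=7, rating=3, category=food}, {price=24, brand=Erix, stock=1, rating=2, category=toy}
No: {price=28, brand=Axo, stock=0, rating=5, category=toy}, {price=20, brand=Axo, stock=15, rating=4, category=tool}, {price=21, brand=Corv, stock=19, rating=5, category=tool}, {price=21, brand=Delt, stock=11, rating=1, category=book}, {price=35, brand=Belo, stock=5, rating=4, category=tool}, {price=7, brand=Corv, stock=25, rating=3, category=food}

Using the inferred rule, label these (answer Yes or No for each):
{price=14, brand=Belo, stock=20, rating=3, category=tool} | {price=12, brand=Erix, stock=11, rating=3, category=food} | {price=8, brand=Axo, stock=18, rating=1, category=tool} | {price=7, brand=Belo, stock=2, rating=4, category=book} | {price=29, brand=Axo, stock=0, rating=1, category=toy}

No, Yes, No, No, No

The pattern is that an item is 'Yes' exactly when: brand is Erix.
{price=14, brand=Belo, stock=20, rating=3, category=tool}: brand is Belo, fails this test → No. {price=12, brand=Erix, stock=11, rating=3, category=food}: brand is Erix, fits → Yes. {price=8, brand=Axo, stock=18, rating=1, category=tool}: brand is Axo, fails this test → No. {price=7, brand=Belo, stock=2, rating=4, category=book}: brand is Belo, fails this test → No. {price=29, brand=Axo, stock=0, rating=1, category=toy}: brand is Axo, fails this test → No.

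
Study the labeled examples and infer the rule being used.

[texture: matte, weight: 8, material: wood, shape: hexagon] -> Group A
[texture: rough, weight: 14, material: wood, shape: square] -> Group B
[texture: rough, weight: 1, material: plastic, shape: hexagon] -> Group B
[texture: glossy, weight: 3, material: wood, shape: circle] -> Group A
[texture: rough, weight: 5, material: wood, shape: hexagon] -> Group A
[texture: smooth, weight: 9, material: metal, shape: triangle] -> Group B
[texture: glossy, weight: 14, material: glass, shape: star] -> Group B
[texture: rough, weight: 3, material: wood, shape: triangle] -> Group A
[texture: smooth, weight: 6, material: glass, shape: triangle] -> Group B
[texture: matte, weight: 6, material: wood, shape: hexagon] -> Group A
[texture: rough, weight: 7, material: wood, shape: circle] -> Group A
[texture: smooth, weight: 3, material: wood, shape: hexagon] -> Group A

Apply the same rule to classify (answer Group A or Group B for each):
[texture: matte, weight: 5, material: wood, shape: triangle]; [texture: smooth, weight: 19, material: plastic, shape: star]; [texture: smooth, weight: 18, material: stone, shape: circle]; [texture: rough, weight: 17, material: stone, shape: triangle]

Group A, Group B, Group B, Group B

The simplest hypothesis consistent with all the labels is: material is wood AND weight ≤ 8.
[texture: matte, weight: 5, material: wood, shape: triangle] — material is wood, weight = 5, hence Group A. [texture: smooth, weight: 19, material: plastic, shape: star] — material is plastic, weight = 19, hence Group B. [texture: smooth, weight: 18, material: stone, shape: circle] — material is stone, weight = 18, hence Group B. [texture: rough, weight: 17, material: stone, shape: triangle] — material is stone, weight = 17, hence Group B.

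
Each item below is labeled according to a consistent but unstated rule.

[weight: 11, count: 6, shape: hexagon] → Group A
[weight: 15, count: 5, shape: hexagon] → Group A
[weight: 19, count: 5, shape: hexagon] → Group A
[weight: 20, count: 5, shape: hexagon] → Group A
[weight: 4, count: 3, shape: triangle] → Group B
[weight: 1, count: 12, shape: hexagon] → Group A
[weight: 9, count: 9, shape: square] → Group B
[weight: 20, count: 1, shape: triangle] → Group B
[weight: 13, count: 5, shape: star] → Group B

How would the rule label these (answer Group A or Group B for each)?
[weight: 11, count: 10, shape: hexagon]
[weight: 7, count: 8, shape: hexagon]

Checking candidate rules against both groups, what survives is: shape is hexagon.
[weight: 11, count: 10, shape: hexagon]: shape is hexagon, fits → Group A.
[weight: 7, count: 8, shape: hexagon]: shape is hexagon, fits → Group A.

Group A, Group A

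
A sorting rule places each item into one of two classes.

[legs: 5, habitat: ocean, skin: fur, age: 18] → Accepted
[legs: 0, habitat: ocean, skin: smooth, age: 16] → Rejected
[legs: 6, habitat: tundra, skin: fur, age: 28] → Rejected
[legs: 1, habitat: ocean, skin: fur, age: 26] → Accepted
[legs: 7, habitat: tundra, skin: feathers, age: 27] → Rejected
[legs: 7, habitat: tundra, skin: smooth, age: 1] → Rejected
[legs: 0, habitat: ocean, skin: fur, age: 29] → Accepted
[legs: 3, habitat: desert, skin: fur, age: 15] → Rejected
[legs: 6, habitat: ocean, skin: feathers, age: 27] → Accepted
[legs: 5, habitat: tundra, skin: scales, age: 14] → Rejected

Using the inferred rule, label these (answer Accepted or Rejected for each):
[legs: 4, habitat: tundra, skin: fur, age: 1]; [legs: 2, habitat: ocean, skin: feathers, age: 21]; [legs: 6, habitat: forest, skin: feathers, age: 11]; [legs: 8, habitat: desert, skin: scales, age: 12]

The common property of the 'Accepted' items is: habitat is ocean AND age ≥ 18. No 'Rejected' item has it.
[legs: 4, habitat: tundra, skin: fur, age: 1]: habitat is tundra, age = 1 — doesn't match, so Rejected. [legs: 2, habitat: ocean, skin: feathers, age: 21]: habitat is ocean, age = 21 — passes, so Accepted. [legs: 6, habitat: forest, skin: feathers, age: 11]: habitat is forest, age = 11 — doesn't match, so Rejected. [legs: 8, habitat: desert, skin: scales, age: 12]: habitat is desert, age = 12 — doesn't match, so Rejected.

Rejected, Accepted, Rejected, Rejected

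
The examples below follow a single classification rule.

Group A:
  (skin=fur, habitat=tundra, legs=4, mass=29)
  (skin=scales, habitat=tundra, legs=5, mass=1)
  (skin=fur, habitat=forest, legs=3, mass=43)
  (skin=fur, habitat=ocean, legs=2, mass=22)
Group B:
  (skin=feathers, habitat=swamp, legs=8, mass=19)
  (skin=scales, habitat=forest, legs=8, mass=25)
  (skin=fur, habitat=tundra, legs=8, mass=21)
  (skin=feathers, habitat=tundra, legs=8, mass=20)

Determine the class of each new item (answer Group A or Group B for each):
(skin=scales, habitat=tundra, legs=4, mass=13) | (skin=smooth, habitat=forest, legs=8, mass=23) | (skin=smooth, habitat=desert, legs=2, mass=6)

Group A, Group B, Group A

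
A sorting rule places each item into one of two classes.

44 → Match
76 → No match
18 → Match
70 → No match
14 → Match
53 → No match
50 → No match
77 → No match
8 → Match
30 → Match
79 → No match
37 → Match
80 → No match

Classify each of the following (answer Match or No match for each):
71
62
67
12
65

No match, No match, No match, Match, No match

The rule appears to be: at most 44.
No match: 71, since 71 > 44. No match: 62, since 62 > 44. No match: 67, since 67 > 44. Match: 12, since 12 ≤ 44. No match: 65, since 65 > 44.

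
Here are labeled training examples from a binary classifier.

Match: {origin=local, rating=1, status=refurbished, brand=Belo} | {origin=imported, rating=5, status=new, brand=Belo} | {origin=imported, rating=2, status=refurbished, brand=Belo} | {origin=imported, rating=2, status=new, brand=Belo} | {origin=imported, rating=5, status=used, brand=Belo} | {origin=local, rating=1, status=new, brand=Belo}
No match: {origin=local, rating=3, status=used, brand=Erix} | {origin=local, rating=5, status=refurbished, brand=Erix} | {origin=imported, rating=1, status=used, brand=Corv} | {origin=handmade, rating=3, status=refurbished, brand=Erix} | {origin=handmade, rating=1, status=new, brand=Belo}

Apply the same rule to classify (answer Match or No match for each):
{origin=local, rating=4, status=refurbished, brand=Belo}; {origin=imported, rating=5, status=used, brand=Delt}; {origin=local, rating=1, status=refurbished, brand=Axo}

The simplest hypothesis consistent with all the labels is: brand is Belo AND origin is not handmade.
{origin=local, rating=4, status=refurbished, brand=Belo}: brand is Belo, origin is local, satisfies this → Match. {origin=imported, rating=5, status=used, brand=Delt}: brand is Delt, origin is imported, does not satisfy this → No match. {origin=local, rating=1, status=refurbished, brand=Axo}: brand is Axo, origin is local, does not satisfy this → No match.

Match, No match, No match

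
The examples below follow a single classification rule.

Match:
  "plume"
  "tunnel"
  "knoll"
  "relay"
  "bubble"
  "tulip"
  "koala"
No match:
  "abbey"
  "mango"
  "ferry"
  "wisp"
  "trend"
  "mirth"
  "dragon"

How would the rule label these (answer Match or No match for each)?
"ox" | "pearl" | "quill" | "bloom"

No match, Match, Match, Match

The rule appears to be: contains 'l'.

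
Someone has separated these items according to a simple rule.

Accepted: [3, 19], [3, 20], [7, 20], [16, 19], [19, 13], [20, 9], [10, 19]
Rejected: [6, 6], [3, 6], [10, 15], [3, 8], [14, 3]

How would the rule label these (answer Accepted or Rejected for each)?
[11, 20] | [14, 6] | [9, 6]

The pattern is that an item is 'Accepted' exactly when: max ≥ 16.
[11, 20] — max 20, hence Accepted.
[14, 6] — max 14, hence Rejected.
[9, 6] — max 9, hence Rejected.

Accepted, Rejected, Rejected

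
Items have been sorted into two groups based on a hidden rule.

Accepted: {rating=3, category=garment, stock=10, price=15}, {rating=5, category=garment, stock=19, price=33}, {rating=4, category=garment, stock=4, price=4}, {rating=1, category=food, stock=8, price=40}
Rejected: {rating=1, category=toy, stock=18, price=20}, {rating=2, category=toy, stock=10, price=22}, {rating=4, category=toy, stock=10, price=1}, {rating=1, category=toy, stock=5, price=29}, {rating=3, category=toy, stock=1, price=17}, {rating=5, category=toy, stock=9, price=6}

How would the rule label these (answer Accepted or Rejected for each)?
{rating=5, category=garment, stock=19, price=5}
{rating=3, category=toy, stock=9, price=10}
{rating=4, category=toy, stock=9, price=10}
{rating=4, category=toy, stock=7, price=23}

Accepted, Rejected, Rejected, Rejected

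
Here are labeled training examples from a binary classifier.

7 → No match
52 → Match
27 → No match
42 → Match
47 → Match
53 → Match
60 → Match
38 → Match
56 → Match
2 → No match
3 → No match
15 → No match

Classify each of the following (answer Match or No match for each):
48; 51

Match, Match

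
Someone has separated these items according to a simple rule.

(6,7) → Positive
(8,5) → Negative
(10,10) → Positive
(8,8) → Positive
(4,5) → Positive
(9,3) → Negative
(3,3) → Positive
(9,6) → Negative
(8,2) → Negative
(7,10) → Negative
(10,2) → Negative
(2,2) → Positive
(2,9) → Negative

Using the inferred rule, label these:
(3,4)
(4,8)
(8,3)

Positive, Negative, Negative

Every 'Positive' example satisfies: |first − second| ≤ 1. None of the 'Negative' examples do.
(3,4): |3−4| = 1 — satisfies this, so Positive.
(4,8): |4−8| = 4 — does not satisfy this, so Negative.
(8,3): |8−3| = 5 — does not satisfy this, so Negative.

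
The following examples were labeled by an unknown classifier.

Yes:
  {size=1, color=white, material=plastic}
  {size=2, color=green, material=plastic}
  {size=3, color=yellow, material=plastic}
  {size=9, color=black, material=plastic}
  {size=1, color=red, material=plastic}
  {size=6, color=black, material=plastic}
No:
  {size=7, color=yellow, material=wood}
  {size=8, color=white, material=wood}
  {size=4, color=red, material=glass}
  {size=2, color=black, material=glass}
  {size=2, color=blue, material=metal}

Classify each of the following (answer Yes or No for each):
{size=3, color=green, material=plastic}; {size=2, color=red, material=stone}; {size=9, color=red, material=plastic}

Looking at the examples, the only property every 'Yes' case has and every 'No' case lacks is: material is plastic.
{size=3, color=green, material=plastic}: material is plastic, has this property → Yes. {size=2, color=red, material=stone}: material is stone, does not pass → No. {size=9, color=red, material=plastic}: material is plastic, has this property → Yes.

Yes, No, Yes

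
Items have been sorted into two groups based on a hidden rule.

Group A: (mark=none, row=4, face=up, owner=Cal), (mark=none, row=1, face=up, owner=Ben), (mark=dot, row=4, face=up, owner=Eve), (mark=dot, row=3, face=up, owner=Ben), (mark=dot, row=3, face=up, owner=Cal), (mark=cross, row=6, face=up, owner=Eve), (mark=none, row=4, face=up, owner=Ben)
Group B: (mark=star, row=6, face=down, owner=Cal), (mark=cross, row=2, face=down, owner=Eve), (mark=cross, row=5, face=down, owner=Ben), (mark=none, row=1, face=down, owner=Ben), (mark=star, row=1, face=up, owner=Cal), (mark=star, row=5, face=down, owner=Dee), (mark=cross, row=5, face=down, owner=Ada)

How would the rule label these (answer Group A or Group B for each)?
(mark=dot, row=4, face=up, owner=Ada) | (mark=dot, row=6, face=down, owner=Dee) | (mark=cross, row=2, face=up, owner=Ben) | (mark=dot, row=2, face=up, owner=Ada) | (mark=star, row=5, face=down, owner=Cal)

A rule that fits every label: mark is not star AND face is up — true of each 'Group A' example, false of each 'Group B' one.
Group A: (mark=dot, row=4, face=up, owner=Ada), since mark is dot, face is up. Group B: (mark=dot, row=6, face=down, owner=Dee), since mark is dot, face is down. Group A: (mark=cross, row=2, face=up, owner=Ben), since mark is cross, face is up. Group A: (mark=dot, row=2, face=up, owner=Ada), since mark is dot, face is up. Group B: (mark=star, row=5, face=down, owner=Cal), since mark is star, face is down.

Group A, Group B, Group A, Group A, Group B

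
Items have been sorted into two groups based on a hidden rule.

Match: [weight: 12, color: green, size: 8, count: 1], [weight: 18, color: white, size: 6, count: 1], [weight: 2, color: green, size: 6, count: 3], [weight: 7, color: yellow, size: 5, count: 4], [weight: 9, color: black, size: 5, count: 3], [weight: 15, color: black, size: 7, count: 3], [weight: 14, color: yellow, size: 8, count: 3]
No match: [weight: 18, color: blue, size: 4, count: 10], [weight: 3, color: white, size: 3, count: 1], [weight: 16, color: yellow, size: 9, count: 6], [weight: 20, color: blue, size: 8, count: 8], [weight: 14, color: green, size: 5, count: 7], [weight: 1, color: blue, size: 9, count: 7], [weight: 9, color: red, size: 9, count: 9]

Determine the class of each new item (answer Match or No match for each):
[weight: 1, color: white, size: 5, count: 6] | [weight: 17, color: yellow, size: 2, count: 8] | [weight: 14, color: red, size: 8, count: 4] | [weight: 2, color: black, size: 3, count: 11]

Every 'Match' example satisfies: count ≤ 4 AND size ≥ 4. None of the 'No match' examples do.
[weight: 1, color: white, size: 5, count: 6] — count = 6, size = 5, hence No match.
[weight: 17, color: yellow, size: 2, count: 8] — count = 8, size = 2, hence No match.
[weight: 14, color: red, size: 8, count: 4] — count = 4, size = 8, hence Match.
[weight: 2, color: black, size: 3, count: 11] — count = 11, size = 3, hence No match.

No match, No match, Match, No match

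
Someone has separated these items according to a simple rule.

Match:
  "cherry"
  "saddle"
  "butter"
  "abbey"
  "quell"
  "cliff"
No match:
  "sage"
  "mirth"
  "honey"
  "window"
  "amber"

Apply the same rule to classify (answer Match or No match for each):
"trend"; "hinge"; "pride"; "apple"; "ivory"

No match, No match, No match, Match, No match

Checking candidate rules against both groups, what survives is: has a double letter.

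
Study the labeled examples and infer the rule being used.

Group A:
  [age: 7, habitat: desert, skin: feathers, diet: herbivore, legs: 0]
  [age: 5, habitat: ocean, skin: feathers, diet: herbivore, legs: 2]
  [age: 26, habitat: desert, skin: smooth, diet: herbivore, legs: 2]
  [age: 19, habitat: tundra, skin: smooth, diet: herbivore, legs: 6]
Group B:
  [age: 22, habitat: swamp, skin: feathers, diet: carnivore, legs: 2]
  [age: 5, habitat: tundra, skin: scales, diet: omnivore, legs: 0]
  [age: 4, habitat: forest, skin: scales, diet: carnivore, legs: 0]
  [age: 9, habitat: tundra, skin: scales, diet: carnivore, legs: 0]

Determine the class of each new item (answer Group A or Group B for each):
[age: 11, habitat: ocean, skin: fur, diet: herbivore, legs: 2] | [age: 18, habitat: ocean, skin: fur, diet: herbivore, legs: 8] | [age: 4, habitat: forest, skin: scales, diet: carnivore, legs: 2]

Group A, Group A, Group B

One predicate separates the groups cleanly: diet is herbivore.
[age: 11, habitat: ocean, skin: fur, diet: herbivore, legs: 2]: Group A (diet is herbivore).
[age: 18, habitat: ocean, skin: fur, diet: herbivore, legs: 8]: Group A (diet is herbivore).
[age: 4, habitat: forest, skin: scales, diet: carnivore, legs: 2]: Group B (diet is carnivore).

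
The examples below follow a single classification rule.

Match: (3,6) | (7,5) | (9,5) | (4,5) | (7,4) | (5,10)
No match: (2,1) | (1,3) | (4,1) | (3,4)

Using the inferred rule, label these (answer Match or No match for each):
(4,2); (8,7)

The rule appears to be: sum ≥ 9.

No match, Match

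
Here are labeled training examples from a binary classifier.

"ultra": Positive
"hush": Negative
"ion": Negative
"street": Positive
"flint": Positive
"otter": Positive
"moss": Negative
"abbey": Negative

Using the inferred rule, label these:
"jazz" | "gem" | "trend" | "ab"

The distinguishing property — contains 't' — holds for all the 'Positive' cases and none of the 'Negative' cases.

Negative, Negative, Positive, Negative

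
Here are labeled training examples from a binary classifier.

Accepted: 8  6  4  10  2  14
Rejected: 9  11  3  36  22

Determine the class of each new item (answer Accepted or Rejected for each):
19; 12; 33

Rejected, Accepted, Rejected

The classifier is using: even AND at most 14.
19 → 19 is odd, 19 > 14 → Rejected. 12 → 12 is even, 12 ≤ 14 → Accepted. 33 → 33 is odd, 33 > 14 → Rejected.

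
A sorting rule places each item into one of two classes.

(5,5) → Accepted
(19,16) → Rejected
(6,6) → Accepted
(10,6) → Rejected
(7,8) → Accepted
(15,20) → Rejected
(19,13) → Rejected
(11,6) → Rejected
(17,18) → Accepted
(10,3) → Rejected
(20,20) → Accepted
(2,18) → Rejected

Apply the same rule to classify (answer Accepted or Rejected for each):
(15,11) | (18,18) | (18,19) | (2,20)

The distinguishing property — |first − second| ≤ 1 — holds for all the 'Accepted' cases and none of the 'Rejected' cases.
(15,11): |15−11| = 4 — doesn't qualify, so Rejected.
(18,18): |18−18| = 0 — qualifies, so Accepted.
(18,19): |18−19| = 1 — qualifies, so Accepted.
(2,20): |2−20| = 18 — doesn't qualify, so Rejected.

Rejected, Accepted, Accepted, Rejected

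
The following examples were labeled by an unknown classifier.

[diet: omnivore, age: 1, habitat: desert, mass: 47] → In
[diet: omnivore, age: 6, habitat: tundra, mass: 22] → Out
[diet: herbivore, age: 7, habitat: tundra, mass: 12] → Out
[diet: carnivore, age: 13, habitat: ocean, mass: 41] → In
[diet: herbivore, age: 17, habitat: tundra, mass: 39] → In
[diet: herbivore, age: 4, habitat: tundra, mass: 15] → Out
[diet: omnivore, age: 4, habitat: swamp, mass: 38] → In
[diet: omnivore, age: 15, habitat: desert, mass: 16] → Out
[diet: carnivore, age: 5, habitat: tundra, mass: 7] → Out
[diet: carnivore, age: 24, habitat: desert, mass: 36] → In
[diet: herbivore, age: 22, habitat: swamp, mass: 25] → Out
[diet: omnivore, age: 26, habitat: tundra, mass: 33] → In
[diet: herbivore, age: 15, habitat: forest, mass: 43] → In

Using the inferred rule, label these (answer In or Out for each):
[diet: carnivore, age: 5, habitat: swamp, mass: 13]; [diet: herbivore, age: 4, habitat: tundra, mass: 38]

Out, In

Rule: mass ≥ 33. This holds for each 'In' example and fails for each 'Out' one.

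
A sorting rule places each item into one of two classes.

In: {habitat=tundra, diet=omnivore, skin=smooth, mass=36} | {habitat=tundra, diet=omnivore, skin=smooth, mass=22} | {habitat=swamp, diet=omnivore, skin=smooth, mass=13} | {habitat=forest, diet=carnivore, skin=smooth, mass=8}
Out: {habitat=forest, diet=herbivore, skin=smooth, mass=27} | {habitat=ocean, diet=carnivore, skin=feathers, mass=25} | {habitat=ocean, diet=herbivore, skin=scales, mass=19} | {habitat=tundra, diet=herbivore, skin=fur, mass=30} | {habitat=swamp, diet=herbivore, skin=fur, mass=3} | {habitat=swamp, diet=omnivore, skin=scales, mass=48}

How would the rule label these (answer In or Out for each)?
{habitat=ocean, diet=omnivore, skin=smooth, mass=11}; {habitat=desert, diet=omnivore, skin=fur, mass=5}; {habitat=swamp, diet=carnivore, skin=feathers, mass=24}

The classifier is using: skin is smooth AND mass ≠ 27.
{habitat=ocean, diet=omnivore, skin=smooth, mass=11} → skin is smooth, mass = 11 → In. {habitat=desert, diet=omnivore, skin=fur, mass=5} → skin is fur, mass = 5 → Out. {habitat=swamp, diet=carnivore, skin=feathers, mass=24} → skin is feathers, mass = 24 → Out.

In, Out, Out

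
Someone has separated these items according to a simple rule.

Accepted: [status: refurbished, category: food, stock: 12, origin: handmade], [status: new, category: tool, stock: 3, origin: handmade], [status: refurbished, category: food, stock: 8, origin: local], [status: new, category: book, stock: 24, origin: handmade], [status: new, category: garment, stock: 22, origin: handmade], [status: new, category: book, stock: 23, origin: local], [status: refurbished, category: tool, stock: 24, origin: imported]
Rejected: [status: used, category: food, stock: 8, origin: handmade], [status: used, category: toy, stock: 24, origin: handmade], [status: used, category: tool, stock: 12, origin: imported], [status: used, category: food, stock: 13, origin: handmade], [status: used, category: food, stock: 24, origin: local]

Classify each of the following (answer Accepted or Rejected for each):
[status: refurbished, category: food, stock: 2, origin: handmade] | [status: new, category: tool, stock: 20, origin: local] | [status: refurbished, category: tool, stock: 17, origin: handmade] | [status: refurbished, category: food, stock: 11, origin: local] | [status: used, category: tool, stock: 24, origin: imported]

All 'Accepted' examples share one property — status is not used — and every 'Rejected' example lacks it.

Accepted, Accepted, Accepted, Accepted, Rejected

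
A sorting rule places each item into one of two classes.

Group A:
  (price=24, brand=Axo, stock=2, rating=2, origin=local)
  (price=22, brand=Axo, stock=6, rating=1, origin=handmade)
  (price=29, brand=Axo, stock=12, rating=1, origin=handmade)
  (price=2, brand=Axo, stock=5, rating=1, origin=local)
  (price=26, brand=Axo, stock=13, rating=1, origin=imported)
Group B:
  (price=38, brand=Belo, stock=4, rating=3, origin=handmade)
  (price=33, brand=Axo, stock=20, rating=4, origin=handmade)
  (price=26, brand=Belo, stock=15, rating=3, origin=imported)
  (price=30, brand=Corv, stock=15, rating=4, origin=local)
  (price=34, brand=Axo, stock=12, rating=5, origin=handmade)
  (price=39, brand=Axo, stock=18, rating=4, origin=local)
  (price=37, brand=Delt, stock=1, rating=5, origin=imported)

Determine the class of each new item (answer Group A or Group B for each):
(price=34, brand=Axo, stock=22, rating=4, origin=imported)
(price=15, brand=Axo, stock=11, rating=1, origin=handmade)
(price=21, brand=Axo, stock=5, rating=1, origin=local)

Group B, Group A, Group A

One predicate separates the groups cleanly: rating ≤ 2.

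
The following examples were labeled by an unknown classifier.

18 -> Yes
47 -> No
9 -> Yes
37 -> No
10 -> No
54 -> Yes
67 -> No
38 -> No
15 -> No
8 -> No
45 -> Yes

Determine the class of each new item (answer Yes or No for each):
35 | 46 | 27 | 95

Comparing the two groups points to one rule — multiple of 9.
No: 35, since 35 = 9·3 + 8. No: 46, since 46 = 9·5 + 1. Yes: 27, since 27 = 9·3. No: 95, since 95 = 9·10 + 5.

No, No, Yes, No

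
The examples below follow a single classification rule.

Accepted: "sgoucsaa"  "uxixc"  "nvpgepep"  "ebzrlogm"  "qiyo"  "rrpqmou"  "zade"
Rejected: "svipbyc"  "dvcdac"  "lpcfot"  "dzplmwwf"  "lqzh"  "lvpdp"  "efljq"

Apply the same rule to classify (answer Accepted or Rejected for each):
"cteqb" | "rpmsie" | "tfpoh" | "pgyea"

The common property of the 'Accepted' items is: has ≥ 2 vowels. No 'Rejected' item has it.
"cteqb" → 1 vowel → Rejected.
"rpmsie" → 2 vowels → Accepted.
"tfpoh" → 1 vowel → Rejected.
"pgyea" → 2 vowels → Accepted.

Rejected, Accepted, Rejected, Accepted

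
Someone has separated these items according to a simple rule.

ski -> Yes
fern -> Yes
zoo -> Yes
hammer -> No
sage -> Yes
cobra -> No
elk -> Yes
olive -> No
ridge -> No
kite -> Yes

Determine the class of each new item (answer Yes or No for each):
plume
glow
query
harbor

No, Yes, No, No

All 'Yes' examples share one property — length ≤ 4 — and every 'No' example lacks it.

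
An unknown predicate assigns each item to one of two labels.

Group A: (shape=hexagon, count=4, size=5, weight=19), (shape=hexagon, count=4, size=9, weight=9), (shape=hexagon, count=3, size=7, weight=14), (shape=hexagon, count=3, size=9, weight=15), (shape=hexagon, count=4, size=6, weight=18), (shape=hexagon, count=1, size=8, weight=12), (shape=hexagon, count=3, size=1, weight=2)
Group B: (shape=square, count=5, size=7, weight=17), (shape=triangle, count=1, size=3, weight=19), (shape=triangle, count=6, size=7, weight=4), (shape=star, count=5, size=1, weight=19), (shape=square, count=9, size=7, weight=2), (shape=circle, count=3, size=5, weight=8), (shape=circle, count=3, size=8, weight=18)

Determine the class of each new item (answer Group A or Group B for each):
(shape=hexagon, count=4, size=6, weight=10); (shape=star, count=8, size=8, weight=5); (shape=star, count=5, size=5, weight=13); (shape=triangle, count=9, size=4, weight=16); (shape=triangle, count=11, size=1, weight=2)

Rule: shape is hexagon. This holds for each 'Group A' example and fails for each 'Group B' one.
(shape=hexagon, count=4, size=6, weight=10): shape is hexagon, fits → Group A.
(shape=star, count=8, size=8, weight=5): shape is star, does not satisfy this → Group B.
(shape=star, count=5, size=5, weight=13): shape is star, does not satisfy this → Group B.
(shape=triangle, count=9, size=4, weight=16): shape is triangle, does not satisfy this → Group B.
(shape=triangle, count=11, size=1, weight=2): shape is triangle, does not satisfy this → Group B.

Group A, Group B, Group B, Group B, Group B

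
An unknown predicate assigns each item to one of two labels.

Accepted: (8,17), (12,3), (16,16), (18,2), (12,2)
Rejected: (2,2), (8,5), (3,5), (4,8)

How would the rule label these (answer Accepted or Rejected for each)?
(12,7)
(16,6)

The pattern is that an item is 'Accepted' exactly when: sum ≥ 14.
(12,7): 12+7 = 19, fits → Accepted.
(16,6): 16+6 = 22, fits → Accepted.

Accepted, Accepted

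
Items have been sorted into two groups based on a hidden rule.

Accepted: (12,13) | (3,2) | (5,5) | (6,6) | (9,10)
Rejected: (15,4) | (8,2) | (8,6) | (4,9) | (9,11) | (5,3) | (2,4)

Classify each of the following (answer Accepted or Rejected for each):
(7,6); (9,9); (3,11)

Accepted, Accepted, Rejected

One predicate separates the groups cleanly: |first − second| ≤ 1.
(7,6): Accepted (|7−6| = 1).
(9,9): Accepted (|9−9| = 0).
(3,11): Rejected (|3−11| = 8).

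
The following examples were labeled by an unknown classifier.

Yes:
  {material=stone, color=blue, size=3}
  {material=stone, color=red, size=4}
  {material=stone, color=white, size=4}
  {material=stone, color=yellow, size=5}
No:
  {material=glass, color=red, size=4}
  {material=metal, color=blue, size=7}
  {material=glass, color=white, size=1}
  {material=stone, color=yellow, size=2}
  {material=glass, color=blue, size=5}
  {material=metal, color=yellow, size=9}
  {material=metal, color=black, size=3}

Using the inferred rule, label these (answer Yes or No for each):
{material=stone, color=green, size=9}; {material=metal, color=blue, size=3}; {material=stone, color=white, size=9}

Yes, No, Yes

All 'Yes' examples share one property — material is stone AND size ≥ 3 — and every 'No' example lacks it.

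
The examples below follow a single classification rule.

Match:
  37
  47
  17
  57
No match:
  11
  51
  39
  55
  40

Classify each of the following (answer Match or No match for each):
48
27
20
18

No match, Match, No match, No match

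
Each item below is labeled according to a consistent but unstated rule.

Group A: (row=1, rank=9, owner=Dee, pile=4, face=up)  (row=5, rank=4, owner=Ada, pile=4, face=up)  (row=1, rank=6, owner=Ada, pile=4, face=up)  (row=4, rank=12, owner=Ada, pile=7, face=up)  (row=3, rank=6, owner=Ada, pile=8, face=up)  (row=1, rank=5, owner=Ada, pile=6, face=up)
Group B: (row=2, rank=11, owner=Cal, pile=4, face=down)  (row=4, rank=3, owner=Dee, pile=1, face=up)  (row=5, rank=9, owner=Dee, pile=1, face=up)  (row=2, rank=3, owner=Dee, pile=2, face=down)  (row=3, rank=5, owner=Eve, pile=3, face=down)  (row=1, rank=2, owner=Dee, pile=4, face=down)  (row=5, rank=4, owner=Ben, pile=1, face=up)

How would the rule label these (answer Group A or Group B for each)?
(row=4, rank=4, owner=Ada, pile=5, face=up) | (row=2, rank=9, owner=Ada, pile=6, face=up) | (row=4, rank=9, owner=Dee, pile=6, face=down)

'Group A' ⟺ face is up AND pile ≥ 2.
(row=4, rank=4, owner=Ada, pile=5, face=up): face is up, pile = 5, has this property → Group A.
(row=2, rank=9, owner=Ada, pile=6, face=up): face is up, pile = 6, has this property → Group A.
(row=4, rank=9, owner=Dee, pile=6, face=down): face is down, pile = 6, does not satisfy this → Group B.

Group A, Group A, Group B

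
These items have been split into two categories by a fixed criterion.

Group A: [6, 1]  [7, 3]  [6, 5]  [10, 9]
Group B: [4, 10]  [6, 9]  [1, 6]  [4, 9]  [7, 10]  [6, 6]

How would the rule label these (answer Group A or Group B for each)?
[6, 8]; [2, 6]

Group B, Group B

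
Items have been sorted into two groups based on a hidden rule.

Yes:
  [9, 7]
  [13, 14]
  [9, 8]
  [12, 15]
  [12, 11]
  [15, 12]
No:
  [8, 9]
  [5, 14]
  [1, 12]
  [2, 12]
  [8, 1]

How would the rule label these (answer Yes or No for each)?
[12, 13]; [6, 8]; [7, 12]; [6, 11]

Yes, No, No, No

The rule appears to be: first ≥ 9.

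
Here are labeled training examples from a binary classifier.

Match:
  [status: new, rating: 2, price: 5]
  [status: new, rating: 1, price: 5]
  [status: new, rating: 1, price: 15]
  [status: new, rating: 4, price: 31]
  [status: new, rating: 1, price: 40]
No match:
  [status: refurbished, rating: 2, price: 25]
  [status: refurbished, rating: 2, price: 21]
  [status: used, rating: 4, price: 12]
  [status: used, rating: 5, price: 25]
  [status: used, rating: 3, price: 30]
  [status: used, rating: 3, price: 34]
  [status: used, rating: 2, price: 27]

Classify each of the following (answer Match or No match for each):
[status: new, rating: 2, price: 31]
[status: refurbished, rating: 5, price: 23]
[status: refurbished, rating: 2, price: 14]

A rule that fits every label: status is new — true of each 'Match' example, false of each 'No match' one.

Match, No match, No match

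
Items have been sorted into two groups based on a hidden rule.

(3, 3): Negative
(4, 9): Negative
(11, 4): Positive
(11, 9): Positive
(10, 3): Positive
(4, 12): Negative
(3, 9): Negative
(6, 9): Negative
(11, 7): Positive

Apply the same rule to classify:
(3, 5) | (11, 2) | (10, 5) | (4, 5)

All 'Positive' examples share one property — first > second — and every 'Negative' example lacks it.

Negative, Positive, Positive, Negative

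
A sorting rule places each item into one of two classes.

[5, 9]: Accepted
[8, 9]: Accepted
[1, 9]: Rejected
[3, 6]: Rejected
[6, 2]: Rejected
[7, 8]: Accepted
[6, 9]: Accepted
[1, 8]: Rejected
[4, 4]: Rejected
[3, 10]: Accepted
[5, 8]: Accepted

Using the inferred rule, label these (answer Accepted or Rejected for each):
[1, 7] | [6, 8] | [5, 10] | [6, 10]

Rejected, Accepted, Accepted, Accepted

A rule that fits every label: sum ≥ 13 — true of each 'Accepted' example, false of each 'Rejected' one.
Rejected: [1, 7], since 1+7 = 8.
Accepted: [6, 8], since 6+8 = 14.
Accepted: [5, 10], since 5+10 = 15.
Accepted: [6, 10], since 6+10 = 16.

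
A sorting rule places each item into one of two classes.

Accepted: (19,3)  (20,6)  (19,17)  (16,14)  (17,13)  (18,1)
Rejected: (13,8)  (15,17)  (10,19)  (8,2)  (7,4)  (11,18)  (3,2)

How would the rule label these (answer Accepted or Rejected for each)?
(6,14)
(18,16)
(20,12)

Rejected, Accepted, Accepted

Every 'Accepted' example satisfies: first ≥ 16. None of the 'Rejected' examples do.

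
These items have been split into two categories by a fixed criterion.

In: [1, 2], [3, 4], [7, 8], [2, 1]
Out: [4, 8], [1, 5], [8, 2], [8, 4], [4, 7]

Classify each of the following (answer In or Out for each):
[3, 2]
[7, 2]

Rule: |first − second| ≤ 1. This holds for each 'In' example and fails for each 'Out' one.

In, Out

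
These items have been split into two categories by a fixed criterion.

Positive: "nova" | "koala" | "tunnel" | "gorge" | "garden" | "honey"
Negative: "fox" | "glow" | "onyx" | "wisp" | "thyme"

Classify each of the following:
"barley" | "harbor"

The simplest hypothesis consistent with all the labels is: has ≥ 2 vowels.
"barley": Positive (2 vowels).
"harbor": Positive (2 vowels).

Positive, Positive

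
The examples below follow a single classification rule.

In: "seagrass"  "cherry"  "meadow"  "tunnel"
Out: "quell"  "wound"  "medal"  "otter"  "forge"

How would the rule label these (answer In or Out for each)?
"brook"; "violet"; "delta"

'In' ⟺ even length.

Out, In, Out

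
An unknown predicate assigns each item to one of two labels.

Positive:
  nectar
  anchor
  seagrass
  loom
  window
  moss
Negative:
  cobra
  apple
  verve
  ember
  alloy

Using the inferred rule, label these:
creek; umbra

Looking at the examples, the only property every 'Positive' case has and every 'Negative' case lacks is: even length.

Negative, Negative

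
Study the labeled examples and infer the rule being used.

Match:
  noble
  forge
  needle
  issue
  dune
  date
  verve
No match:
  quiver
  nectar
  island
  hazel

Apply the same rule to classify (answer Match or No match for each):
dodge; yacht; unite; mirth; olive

Match, No match, Match, No match, Match

The classifier is using: ends with 'e'.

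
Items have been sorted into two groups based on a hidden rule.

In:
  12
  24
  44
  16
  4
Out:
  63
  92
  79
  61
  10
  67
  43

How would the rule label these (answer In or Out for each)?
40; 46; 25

In, Out, Out

Every 'In' example satisfies: multiple of 4 AND at most 44. None of the 'Out' examples do.
40: 40 = 4·10, 40 ≤ 44 — passes, so In. 46: 46 = 4·11 + 2, 46 > 44 — doesn't match, so Out. 25: 25 = 4·6 + 1, 25 ≤ 44 — doesn't match, so Out.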